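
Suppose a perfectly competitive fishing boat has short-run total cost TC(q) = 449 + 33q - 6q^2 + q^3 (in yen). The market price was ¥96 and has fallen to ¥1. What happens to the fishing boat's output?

Output falls from 7 to 0 (the firm shuts down)

MC = 33 - 12q + 3q^2; the shutdown threshold is min AVC = ¥24 (at q = 3).
At P = ¥96 ≥ min AVC, set P = MC on the rising branch: q = 7.
At P = ¥1 < min AVC = ¥24, price no longer covers variable cost at any output, so the firm shuts down: q = 0.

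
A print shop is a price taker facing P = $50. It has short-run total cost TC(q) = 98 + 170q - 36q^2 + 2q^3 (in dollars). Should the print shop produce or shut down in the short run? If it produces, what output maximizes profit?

Produce at q = 10

Variable cost is VC = 170q - 36q^2 + 2q^3, so AVC = VC/q = 170 - 36q + 2q^2 and MC = dTC/dq = 170 - 72q + 6q^2.
AVC is minimized where dAVC/dq = -36 + 4q = 0, at q = 9; min AVC = 170 - 36·9 + 2·9^2 = $8.
Since P = $50 ≥ min AVC = $8, price covers variable cost and the firm should produce.
Solving P = MC: 120 - 72q + 6q^2 = 0 ⇒ q = 2 or 10. On the upward-sloping branch, q* = 10.
Check: AVC at q = 10 is $10 ≤ P, so revenue covers variable cost.
Profit = P·q − TC = 50·10 − 198 = $302.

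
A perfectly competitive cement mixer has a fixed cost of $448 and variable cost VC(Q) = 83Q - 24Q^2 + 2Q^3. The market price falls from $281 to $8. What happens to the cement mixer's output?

Output falls from 11 to 0 (the firm shuts down)

AVC = 83 - 24Q + 2Q^2, minimized at Q = 6 where min AVC = $11. MC = 83 - 48Q + 6Q^2.
With P = $281 above the shutdown price, P = MC gives Q = 11.
At P = $8 < min AVC = $11, price no longer covers variable cost at any output, so the firm shuts down: Q = 0.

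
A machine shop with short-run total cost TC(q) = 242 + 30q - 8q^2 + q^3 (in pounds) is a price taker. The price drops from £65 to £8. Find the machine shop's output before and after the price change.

MC = 30 - 16q + 3q^2; the shutdown threshold is min AVC = £14 (at q = 4).
At P = £65 ≥ min AVC, set P = MC on the rising branch: q = 7.
At P = £8 < min AVC = £14, price no longer covers variable cost at any output, so the firm shuts down: q = 0.

Output falls from 7 to 0 (the firm shuts down)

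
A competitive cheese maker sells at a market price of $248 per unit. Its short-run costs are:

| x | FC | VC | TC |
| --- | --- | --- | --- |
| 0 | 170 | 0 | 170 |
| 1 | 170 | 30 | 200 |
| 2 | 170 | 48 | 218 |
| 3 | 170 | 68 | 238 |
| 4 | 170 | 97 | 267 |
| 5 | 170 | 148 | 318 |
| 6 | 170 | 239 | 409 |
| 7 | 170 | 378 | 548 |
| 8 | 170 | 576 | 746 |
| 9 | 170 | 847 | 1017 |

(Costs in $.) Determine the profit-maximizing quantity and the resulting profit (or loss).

x = 8; profit = $1238

Tabulate TR − TC: x=0: -170; x=1: 48; x=2: 278; x=3: 506; x=4: 725; x=5: 922; x=6: 1079; x=7: 1188; x=8: 1238; x=9: 1215.
Profit is maximized at x = 8. AVC there is 576/8 = $72 ≤ P, so producing beats shutting down (which would give -$170).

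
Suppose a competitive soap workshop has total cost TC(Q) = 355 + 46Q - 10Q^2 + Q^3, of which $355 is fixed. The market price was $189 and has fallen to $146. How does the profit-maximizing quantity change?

AVC = 46 - 10Q + Q^2, minimized at Q = 5 where min AVC = $21. MC = 46 - 20Q + 3Q^2.
With P = $189 above the shutdown price, P = MC gives Q = 11.
At P = $146 ≥ min AVC, set P = MC: Q = 10. The firm stays open but cuts output.

Output falls from 11 to 10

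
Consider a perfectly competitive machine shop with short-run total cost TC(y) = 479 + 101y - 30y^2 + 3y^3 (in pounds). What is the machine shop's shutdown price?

Short-run supply begins at min AVC. From VC = 101y - 30y^2 + 3y^3, AVC = 101 - 30y + 3y^2.
dAVC/dy = -30 + 6y = 0 gives y = 5. min AVC = 101 - 30·5 + 3·5^2 = 26.
So the shutdown price is £26.

£26 per unit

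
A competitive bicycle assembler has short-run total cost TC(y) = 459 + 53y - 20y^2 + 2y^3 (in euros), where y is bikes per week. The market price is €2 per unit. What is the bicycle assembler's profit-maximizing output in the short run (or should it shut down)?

Variable cost is VC = 53y - 20y^2 + 2y^3, so AVC = VC/y = 53 - 20y + 2y^2 and MC = dTC/dy = 53 - 40y + 6y^2.
AVC is minimized where dAVC/dy = -20 + 4y = 0, at y = 5; min AVC = 53 - 20·5 + 2·5^2 = €3.
P = €2 lies below min AVC = €3; no output level covers variable cost.
Best response: produce nothing and absorb the €459 fixed cost.

Shut down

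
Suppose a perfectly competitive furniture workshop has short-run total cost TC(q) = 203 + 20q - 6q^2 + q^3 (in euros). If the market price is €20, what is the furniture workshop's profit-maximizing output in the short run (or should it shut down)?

Produce at q = 4

Variable cost is VC = 20q - 6q^2 + q^3, so AVC = VC/q = 20 - 6q + q^2 and MC = dTC/dq = 20 - 12q + 3q^2.
AVC hits its minimum where MC = AVC, at q = 3, giving min AVC = 20 - 6·3 + 3^2 = €11.
Since P = €20 ≥ min AVC = €11, price covers variable cost and the firm should produce.
Set P = MC: 20 = 20 - 12q + 3q^2 → -12q + 3q^2 = 0. The roots are q = 0 and q = 4; the profit-maximizing output is on the rising part of MC, so q* = 4.
Check: AVC at q = 4 is €12 ≤ P, so revenue covers variable cost.
Profit = P·q − TC = 20·4 − 251 = -€171, a loss, but smaller than the €203 fixed cost the firm would lose by shutting down.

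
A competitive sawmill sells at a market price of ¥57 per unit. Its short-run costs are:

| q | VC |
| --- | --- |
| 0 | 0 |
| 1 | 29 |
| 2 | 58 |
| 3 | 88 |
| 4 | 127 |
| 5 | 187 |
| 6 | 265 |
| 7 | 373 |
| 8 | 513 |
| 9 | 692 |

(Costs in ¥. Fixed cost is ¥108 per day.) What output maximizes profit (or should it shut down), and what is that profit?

Profit at each row (π = 57q − TC): q=0: -108; q=1: -80; q=2: -52; q=3: -25; q=4: -7; q=5: -10; q=6: -31; q=7: -82; q=8: -165; q=9: -287.
Profit is maximized at q = 4. AVC there is 127/4 = ¥31.75 ≤ P, so producing beats shutting down (which would give -¥108).

q = 4; profit = -¥7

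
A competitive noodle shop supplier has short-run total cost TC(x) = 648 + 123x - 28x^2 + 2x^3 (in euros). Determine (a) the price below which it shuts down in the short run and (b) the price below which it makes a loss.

Shutdown price = €25; break-even price = €105

Shutdown price = min AVC. AVC = 123 - 28x + 2x^2, with vertex at x = 7 and minimum €25.
ATC = 648/x + 123 - 28x + 2x^2. Setting dATC/dx = −648/x^2 − 28 + 4x = 0 gives x = 9 (since 4·9^3 − 28·9^2 = 648).
min ATC = 648/9 + 123 − 28·9 + 2·9^2 = €105. That is the break-even price.
For €25 ≤ P < €105 the firm produces at a loss; below €25 it shuts down.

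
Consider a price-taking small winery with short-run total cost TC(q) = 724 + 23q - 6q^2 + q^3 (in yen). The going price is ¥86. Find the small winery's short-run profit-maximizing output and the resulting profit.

AVC = 23 - 6q + q^2 has its minimum ¥14 at q = 3; price ¥86 clears that bar, so the firm operates.
With MC = 23 - 12q + 3q^2, P = MC on the upward-sloping part at q* = 7.
TR = 86·7 = 602. TC = 724 + 210 = 934. Profit = 602 − 934 = -¥332.
Shutting down would mean losing the fixed cost of ¥724, so operating at a loss of ¥332 is better by ¥392.

Profit = -¥332 at q = 7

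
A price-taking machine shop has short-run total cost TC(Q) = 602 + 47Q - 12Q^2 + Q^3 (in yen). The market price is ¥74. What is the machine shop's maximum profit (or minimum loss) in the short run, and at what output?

Profit = -¥116 at Q = 9

AVC = 47 - 12Q + Q^2; min AVC = ¥11 at Q = 6. Since P = ¥74 ≥ min AVC, the firm produces.
MC = 47 - 24Q + 3Q^2. Setting P = MC and taking the root on the rising branch gives Q* = 9.
TR = 74·9 = 666. TC = 602 + 180 = 782. Profit = 666 − 782 = -¥116.
Shutting down would mean losing the fixed cost of ¥602, so operating at a loss of ¥116 is better by ¥486.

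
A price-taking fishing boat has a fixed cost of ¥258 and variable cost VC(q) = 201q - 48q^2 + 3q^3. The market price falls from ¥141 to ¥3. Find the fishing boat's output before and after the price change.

Output falls from 10 to 0 (the firm shuts down)

AVC = 201 - 48q + 3q^2, minimized at q = 8 where min AVC = ¥9. MC = 201 - 96q + 9q^2.
With P = ¥141 above the shutdown price, P = MC gives q = 10.
At P = ¥3 < min AVC = ¥9, price no longer covers variable cost at any output, so the firm shuts down: q = 0.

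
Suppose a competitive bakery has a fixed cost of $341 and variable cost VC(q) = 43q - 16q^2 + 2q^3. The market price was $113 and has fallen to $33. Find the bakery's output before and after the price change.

Output falls from 7 to 5

MC = 43 - 32q + 6q^2; the shutdown threshold is min AVC = $11 (at q = 4).
With P = $113 above the shutdown price, P = MC gives q = 7.
At P = $33 ≥ min AVC, set P = MC: q = 5. The firm stays open but cuts output.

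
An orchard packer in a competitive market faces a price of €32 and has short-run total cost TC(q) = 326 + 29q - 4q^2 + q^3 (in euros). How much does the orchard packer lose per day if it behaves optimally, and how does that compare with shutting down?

Profit = -€308 at q = 3

AVC = 29 - 4q + q^2; min AVC = €25 at q = 2. Since P = €32 ≥ min AVC, the firm produces.
With MC = 29 - 8q + 3q^2, P = MC on the upward-sloping part at q* = 3.
TR = 32·3 = 96. TC = 326 + 78 = 404. Profit = 96 − 404 = -€308.
By producing, the firm covers all variable cost plus €18 of fixed cost; shutting down would lose the full €326.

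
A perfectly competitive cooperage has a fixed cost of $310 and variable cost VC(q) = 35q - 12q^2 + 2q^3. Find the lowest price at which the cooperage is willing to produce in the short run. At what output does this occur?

The shutdown price is the minimum of AVC. VC = 35q - 12q^2 + 2q^3, so AVC = 35 - 12q + 2q^2.
dAVC/dq = -12 + 4q = 0 gives q = 3. min AVC = 35 - 12·3 + 2·3^2 = 17.
So the shutdown price is $17.

$17 per unit, at q = 3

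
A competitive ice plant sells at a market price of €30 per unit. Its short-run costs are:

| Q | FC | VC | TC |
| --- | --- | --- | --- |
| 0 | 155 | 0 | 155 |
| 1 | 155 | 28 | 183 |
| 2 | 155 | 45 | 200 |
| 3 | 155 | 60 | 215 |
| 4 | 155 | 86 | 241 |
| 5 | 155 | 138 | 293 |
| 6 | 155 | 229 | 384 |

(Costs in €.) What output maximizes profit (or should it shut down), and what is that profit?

Tabulate TR − TC: Q=0: -155; Q=1: -153; Q=2: -140; Q=3: -125; Q=4: -121; Q=5: -143; Q=6: -204.
Profit is maximized at Q = 4. AVC there is 86/4 = €21.50 ≤ P, so producing beats shutting down (which would give -€155).

Q = 4; profit = -€121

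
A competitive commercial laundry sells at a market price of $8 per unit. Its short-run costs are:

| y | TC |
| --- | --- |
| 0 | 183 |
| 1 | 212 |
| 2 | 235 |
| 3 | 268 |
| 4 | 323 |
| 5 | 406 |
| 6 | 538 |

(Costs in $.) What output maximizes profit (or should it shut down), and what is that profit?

Compute π = P·y − TC at each output: y=0: -183; y=1: -204; y=2: -219; y=3: -244; y=4: -291; y=5: -366; y=6: -490.
Profit is highest at y = 0. Equivalently, the lowest AVC in the table is 52/2 ≈ $26 at y = 2, and P = $8 falls below it — price never covers variable cost, so the firm shuts down and loses only its fixed cost.

y = 0 (shut down); profit = -$183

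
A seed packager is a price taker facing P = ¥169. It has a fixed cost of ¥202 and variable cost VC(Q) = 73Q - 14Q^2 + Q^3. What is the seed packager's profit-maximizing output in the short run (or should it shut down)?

Strip out fixed cost: VC = 73Q - 14Q^2 + Q^3. Then AVC = 73 - 14Q + Q^2 and MC = 73 - 28Q + 3Q^2.
The AVC parabola has its vertex at Q = 14/2 = 7, where AVC = 73 - 14·7 + 7^2 = ¥24.
P = ¥169 exceeds min AVC = ¥24, so the firm stays open.
P = MC gives -96 - 28Q + 3Q^2 = 0, with roots -8/3 and 12. Take the larger (rising MC): Q* = 12.
Check: AVC at Q = 12 is ¥49 ≤ P, so revenue covers variable cost.
Profit = P·Q − TC = 169·12 − 790 = ¥1238.

Produce at Q = 12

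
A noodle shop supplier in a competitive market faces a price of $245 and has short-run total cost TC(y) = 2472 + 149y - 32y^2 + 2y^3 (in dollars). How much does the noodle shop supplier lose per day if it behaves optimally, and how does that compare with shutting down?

Profit = -$168 at y = 12

AVC = 149 - 32y + 2y^2 has its minimum $21 at y = 8; price $245 clears that bar, so the firm operates.
MC = 149 - 64y + 6y^2. Setting P = MC and taking the root on the rising branch gives y* = 12.
TR = 245·12 = 2940. TC = 2472 + 636 = 3108. Profit = 2940 − 3108 = -$168.
That loss of $168 beats the $2472 the firm would lose by shutting down; producing recovers $2304 of fixed cost.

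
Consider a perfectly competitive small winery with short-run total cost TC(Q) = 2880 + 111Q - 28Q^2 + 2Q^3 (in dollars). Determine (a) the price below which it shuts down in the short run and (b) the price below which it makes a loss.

AVC = 111 - 28Q + 2Q^2; minimized at Q = 7, giving min AVC = $13. That is the shutdown price.
ATC = 2880/Q + 111 - 28Q + 2Q^2. Setting dATC/dQ = −2880/Q^2 − 28 + 4Q = 0 gives Q = 12 (since 4·12^3 − 28·12^2 = 2880).
min ATC = 2880/12 + 111 − 28·12 + 2·12^2 = $303. That is the break-even price.
Between these two prices the firm operates at a loss; above $303 it earns a profit.

Shutdown price = $13; break-even price = $303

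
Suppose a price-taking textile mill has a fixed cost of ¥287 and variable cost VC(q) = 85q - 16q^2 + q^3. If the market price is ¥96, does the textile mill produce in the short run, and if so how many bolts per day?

Produce at q = 11

Variable cost is VC = 85q - 16q^2 + q^3, so AVC = VC/q = 85 - 16q + q^2 and MC = dTC/dq = 85 - 32q + 3q^2.
The AVC parabola has its vertex at q = 16/2 = 8, where AVC = 85 - 16·8 + 8^2 = ¥21.
Because ¥96 ≥ ¥21, revenue can cover variable cost; the firm operates.
P = MC gives -11 - 32q + 3q^2 = 0, with roots -1/3 and 11. Take the larger (rising MC): q* = 11.
Check: AVC at q = 11 is ¥30 ≤ P, so revenue covers variable cost.
Profit = P·q − TC = 96·11 − 617 = ¥439.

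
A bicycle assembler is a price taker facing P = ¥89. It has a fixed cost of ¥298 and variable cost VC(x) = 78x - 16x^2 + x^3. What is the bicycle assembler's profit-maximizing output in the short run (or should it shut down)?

From TC, MC = TC'(x) = 78 - 32x + 3x^2 and AVC = VC/x = 78 - 16x + x^2.
AVC is minimized where dAVC/dx = -16 + 2x = 0, at x = 8; min AVC = 78 - 16·8 + 8^2 = ¥14.
Since P = ¥89 ≥ min AVC = ¥14, price covers variable cost and the firm should produce.
Solving P = MC: -11 - 32x + 3x^2 = 0 ⇒ x = -1/3 or 11. On the upward-sloping branch, x* = 11.
Check: AVC at x = 11 is ¥23 ≤ P, so revenue covers variable cost.
Profit = P·x − TC = 89·11 − 551 = ¥428.

Produce at x = 11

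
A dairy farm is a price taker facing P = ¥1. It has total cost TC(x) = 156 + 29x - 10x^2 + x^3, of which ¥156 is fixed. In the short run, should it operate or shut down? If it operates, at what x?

Shut down

From TC, MC = TC'(x) = 29 - 20x + 3x^2 and AVC = VC/x = 29 - 10x + x^2.
The AVC parabola has its vertex at x = 10/2 = 5, where AVC = 29 - 10·5 + 5^2 = ¥4.
Since P = ¥1 < min AVC = ¥4, price fails to cover variable cost at any output.
Shutting down limits the loss to fixed cost, ¥156.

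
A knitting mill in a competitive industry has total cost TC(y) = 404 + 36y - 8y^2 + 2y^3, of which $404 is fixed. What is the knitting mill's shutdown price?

The shutdown price is the minimum of AVC. VC = 36y - 8y^2 + 2y^3, so AVC = 36 - 8y + 2y^2.
At the minimum of AVC, MC = AVC. MC = 36 - 16y + 6y^2; setting MC = AVC gives 4y^2 - 8y = 0, so y = 2. min AVC = 28.
The firm shuts down for any P below $28.

$28 per unit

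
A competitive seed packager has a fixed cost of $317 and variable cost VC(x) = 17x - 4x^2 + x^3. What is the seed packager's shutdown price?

Short-run supply begins at min AVC. From VC = 17x - 4x^2 + x^3, AVC = 17 - 4x + x^2.
dAVC/dx = -4 + 2x = 0 gives x = 2. min AVC = 17 - 4·2 + 2^2 = 13.
So the shutdown price is $13.

$13 per unit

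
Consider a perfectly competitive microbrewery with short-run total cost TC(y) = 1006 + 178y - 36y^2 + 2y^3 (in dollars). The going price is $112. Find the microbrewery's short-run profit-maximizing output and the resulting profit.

AVC = 178 - 36y + 2y^2 has its minimum $16 at y = 9; price $112 clears that bar, so the firm operates.
MC = 178 - 72y + 6y^2. Setting P = MC and taking the root on the rising branch gives y* = 11.
TR = 112·11 = 1232. TC = 1006 + 264 = 1270. Profit = 1232 − 1270 = -$38.
By producing, the firm covers all variable cost plus $968 of fixed cost; shutting down would lose the full $1006.

Profit = -$38 at y = 11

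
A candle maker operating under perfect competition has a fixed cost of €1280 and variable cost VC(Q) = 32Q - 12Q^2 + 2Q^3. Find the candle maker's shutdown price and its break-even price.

Shutdown price = min AVC. AVC = 32 - 12Q + 2Q^2, with vertex at Q = 3 and minimum €14.
ATC = 1280/Q + 32 - 12Q + 2Q^2. Setting dATC/dQ = −1280/Q^2 − 12 + 4Q = 0 gives Q = 8 (since 4·8^3 − 12·8^2 = 1280).
min ATC = 1280/8 + 32 − 12·8 + 2·8^2 = €224. That is the break-even price.
For €14 ≤ P < €224 the firm produces at a loss; below €14 it shuts down.

Shutdown price = €14; break-even price = €224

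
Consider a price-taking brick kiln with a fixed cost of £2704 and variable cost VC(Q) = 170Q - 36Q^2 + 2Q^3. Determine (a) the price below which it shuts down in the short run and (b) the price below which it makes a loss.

AVC = 170 - 36Q + 2Q^2; minimized at Q = 9, giving min AVC = £8. That is the shutdown price.
ATC = 2704/Q + 170 - 36Q + 2Q^2. Setting dATC/dQ = −2704/Q^2 − 36 + 4Q = 0 gives Q = 13 (since 4·13^3 − 36·13^2 = 2704).
min ATC = 2704/13 + 170 − 36·13 + 2·13^2 = £248. That is the break-even price.
For £8 ≤ P < £248 the firm produces at a loss; below £8 it shuts down.

Shutdown price = £8; break-even price = £248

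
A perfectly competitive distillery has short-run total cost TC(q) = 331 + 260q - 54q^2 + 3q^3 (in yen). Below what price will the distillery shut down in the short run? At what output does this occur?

¥17 per unit, at q = 9

Short-run supply begins at min AVC. From VC = 260q - 54q^2 + 3q^3, AVC = 260 - 54q + 3q^2.
dAVC/dq = -54 + 6q = 0 gives q = 9. min AVC = 260 - 54·9 + 3·9^2 = 17.
So the shutdown price is ¥17.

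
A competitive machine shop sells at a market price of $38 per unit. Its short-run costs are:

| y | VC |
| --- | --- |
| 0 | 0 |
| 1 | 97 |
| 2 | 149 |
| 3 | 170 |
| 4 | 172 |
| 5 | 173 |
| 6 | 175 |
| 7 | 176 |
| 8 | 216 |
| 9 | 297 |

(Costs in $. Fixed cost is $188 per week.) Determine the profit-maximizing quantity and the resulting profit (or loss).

Compute π = P·y − TC at each output: y=0: -188; y=1: -247; y=2: -261; y=3: -244; y=4: -208; y=5: -171; y=6: -135; y=7: -98; y=8: -100; y=9: -143.
Profit is maximized at y = 7. AVC there is 176/7 = $25.14 ≤ P, so producing beats shutting down (which would give -$188).

y = 7; profit = -$98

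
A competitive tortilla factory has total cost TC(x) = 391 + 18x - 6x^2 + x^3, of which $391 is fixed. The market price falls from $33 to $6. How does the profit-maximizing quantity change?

Output falls from 5 to 0 (the firm shuts down)

AVC = 18 - 6x + x^2, minimized at x = 3 where min AVC = $9. MC = 18 - 12x + 3x^2.
At P = $33 ≥ min AVC, set P = MC on the rising branch: x = 5.
At P = $6 < min AVC = $9, price no longer covers variable cost at any output, so the firm shuts down: x = 0.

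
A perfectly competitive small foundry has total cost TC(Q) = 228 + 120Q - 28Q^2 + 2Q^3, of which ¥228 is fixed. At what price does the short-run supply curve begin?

¥22 per unit

The firm shuts down when price falls below the minimum of average variable cost. AVC = VC/Q = 120 - 28Q + 2Q^2.
dAVC/dQ = -28 + 4Q = 0 gives Q = 7. min AVC = 120 - 28·7 + 2·7^2 = 22.
The firm shuts down for any P below ¥22.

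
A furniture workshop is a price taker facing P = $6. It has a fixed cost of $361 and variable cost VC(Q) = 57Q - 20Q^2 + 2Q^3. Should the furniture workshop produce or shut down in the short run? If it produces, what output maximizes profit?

Variable cost is VC = 57Q - 20Q^2 + 2Q^3, so AVC = VC/Q = 57 - 20Q + 2Q^2 and MC = dTC/dQ = 57 - 40Q + 6Q^2.
AVC hits its minimum where MC = AVC, at Q = 5, giving min AVC = 57 - 20·5 + 2·5^2 = $7.
P = $6 lies below min AVC = $7; no output level covers variable cost.
Shutting down limits the loss to fixed cost, $361.

Shut down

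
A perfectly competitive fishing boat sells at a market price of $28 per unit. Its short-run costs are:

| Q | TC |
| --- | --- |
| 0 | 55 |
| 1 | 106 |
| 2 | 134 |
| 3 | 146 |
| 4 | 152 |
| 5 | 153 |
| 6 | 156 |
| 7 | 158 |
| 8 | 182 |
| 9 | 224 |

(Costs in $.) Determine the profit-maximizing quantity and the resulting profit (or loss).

Profit at each row (π = 28Q − TC): Q=0: -55; Q=1: -78; Q=2: -78; Q=3: -62; Q=4: -40; Q=5: -13; Q=6: 12; Q=7: 38; Q=8: 42; Q=9: 28.
Profit is maximized at Q = 8. AVC there is 127/8 = $15.88 ≤ P, so producing beats shutting down (which would give -$55).

Q = 8; profit = $42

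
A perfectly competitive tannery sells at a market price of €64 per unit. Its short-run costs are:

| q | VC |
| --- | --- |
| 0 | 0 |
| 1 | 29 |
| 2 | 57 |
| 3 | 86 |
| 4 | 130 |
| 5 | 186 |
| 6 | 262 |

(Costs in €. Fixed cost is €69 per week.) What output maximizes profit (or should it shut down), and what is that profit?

Tabulate TR − TC: q=0: -69; q=1: -34; q=2: 2; q=3: 37; q=4: 57; q=5: 65; q=6: 53.
Profit is maximized at q = 5. AVC there is 186/5 = €37.20 ≤ P, so producing beats shutting down (which would give -€69).

q = 5; profit = €65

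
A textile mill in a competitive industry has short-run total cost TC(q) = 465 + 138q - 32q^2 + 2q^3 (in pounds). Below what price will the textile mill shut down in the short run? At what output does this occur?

£10 per unit, at q = 8

Short-run supply begins at min AVC. From VC = 138q - 32q^2 + 2q^3, AVC = 138 - 32q + 2q^2.
dAVC/dq = -32 + 4q = 0 gives q = 8. min AVC = 138 - 32·8 + 2·8^2 = 10.
The firm shuts down for any P below £10.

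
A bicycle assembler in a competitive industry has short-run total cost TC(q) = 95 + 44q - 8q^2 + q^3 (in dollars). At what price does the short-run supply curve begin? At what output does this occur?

$28 per unit, at q = 4

The firm shuts down when price falls below the minimum of average variable cost. AVC = VC/q = 44 - 8q + q^2.
dAVC/dq = -8 + 2q = 0 gives q = 4. min AVC = 44 - 8·4 + 4^2 = 28.
So the shutdown price is $28.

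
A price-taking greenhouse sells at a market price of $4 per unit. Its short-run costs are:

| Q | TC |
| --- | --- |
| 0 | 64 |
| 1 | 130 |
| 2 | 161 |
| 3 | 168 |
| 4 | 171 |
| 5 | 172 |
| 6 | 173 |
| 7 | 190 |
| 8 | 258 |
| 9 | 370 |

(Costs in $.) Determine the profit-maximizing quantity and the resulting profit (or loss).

Q = 0 (shut down); profit = -$64

Compute π = P·Q − TC at each output: Q=0: -64; Q=1: -126; Q=2: -153; Q=3: -156; Q=4: -155; Q=5: -152; Q=6: -149; Q=7: -162; Q=8: -226; Q=9: -334.
Profit is highest at Q = 0. Equivalently, the lowest AVC in the table is 126/7 ≈ $18 at Q = 7, and P = $4 falls below it — price never covers variable cost, so the firm shuts down and loses only its fixed cost.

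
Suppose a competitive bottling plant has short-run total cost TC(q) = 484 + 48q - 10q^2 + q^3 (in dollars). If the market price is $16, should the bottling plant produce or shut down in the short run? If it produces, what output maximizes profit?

Shut down

Strip out fixed cost: VC = 48q - 10q^2 + q^3. Then AVC = 48 - 10q + q^2 and MC = 48 - 20q + 3q^2.
AVC is minimized where dAVC/dq = -10 + 2q = 0, at q = 5; min AVC = 48 - 10·5 + 5^2 = $23.
P = $16 lies below min AVC = $23; no output level covers variable cost.
The firm minimizes its loss by shutting down and losing only its fixed cost of $484.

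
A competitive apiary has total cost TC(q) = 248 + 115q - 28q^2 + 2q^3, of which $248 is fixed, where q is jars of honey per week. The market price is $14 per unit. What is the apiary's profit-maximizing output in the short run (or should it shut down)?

From TC, MC = TC'(q) = 115 - 56q + 6q^2 and AVC = VC/q = 115 - 28q + 2q^2.
AVC is minimized where dAVC/dq = -28 + 4q = 0, at q = 7; min AVC = 115 - 28·7 + 2·7^2 = $17.
P = $14 lies below min AVC = $17; no output level covers variable cost.
Best response: produce nothing and absorb the $248 fixed cost.

Shut down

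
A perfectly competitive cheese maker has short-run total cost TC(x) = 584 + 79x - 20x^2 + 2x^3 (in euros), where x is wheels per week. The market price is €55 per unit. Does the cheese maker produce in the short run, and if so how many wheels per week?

Variable cost is VC = 79x - 20x^2 + 2x^3, so AVC = VC/x = 79 - 20x + 2x^2 and MC = dTC/dx = 79 - 40x + 6x^2.
AVC hits its minimum where MC = AVC, at x = 5, giving min AVC = 79 - 20·5 + 2·5^2 = €29.
Since P = €55 ≥ min AVC = €29, price covers variable cost and the firm should produce.
P = MC gives 24 - 40x + 6x^2 = 0, with roots 2/3 and 6. Take the larger (rising MC): x* = 6.
Check: AVC at x = 6 is €31 ≤ P, so revenue covers variable cost.
Profit = P·x − TC = 55·6 − 770 = -€440, a loss, but smaller than the €584 fixed cost the firm would lose by shutting down.

Produce at x = 6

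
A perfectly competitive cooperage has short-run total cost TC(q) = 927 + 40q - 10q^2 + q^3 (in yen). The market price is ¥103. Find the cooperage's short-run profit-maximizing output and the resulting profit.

AVC = 40 - 10q + q^2; min AVC = ¥15 at q = 5. Since P = ¥103 ≥ min AVC, the firm produces.
With MC = 40 - 20q + 3q^2, P = MC on the upward-sloping part at q* = 9.
TR = 103·9 = 927. TC = 927 + 279 = 1206. Profit = 927 − 1206 = -¥279.
By producing, the firm covers all variable cost plus ¥648 of fixed cost; shutting down would lose the full ¥927.

Profit = -¥279 at q = 9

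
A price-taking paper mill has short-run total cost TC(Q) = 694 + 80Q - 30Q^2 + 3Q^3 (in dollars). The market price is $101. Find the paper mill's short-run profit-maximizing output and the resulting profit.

AVC = 80 - 30Q + 3Q^2 has its minimum $5 at Q = 5; price $101 clears that bar, so the firm operates.
With MC = 80 - 60Q + 9Q^2, P = MC on the upward-sloping part at Q* = 7.
TR = 101·7 = 707. TC = 694 + 119 = 813. Profit = 707 − 813 = -$106.
That loss of $106 beats the $694 the firm would lose by shutting down; producing recovers $588 of fixed cost.

Profit = -$106 at Q = 7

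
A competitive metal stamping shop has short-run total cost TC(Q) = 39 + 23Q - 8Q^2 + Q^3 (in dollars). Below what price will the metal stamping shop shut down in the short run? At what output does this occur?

$7 per unit, at Q = 4

The firm shuts down when price falls below the minimum of average variable cost. AVC = VC/Q = 23 - 8Q + Q^2.
At the minimum of AVC, MC = AVC. MC = 23 - 16Q + 3Q^2; setting MC = AVC gives 2Q^2 - 8Q = 0, so Q = 4. min AVC = 7.
The firm shuts down for any P below $7.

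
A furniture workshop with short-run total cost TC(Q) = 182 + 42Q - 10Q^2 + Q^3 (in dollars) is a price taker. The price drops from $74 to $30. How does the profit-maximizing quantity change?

MC = 42 - 20Q + 3Q^2; the shutdown threshold is min AVC = $17 (at Q = 5).
At P = $74 ≥ min AVC, set P = MC on the rising branch: Q = 8.
At P = $30 ≥ min AVC, set P = MC: Q = 6. The firm stays open but cuts output.

Output falls from 8 to 6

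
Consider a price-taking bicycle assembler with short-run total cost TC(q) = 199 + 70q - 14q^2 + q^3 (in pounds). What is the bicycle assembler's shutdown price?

Short-run supply begins at min AVC. From VC = 70q - 14q^2 + q^3, AVC = 70 - 14q + q^2.
At the minimum of AVC, MC = AVC. MC = 70 - 28q + 3q^2; setting MC = AVC gives 2q^2 - 14q = 0, so q = 7. min AVC = 21.
The firm shuts down for any P below £21.

£21 per unit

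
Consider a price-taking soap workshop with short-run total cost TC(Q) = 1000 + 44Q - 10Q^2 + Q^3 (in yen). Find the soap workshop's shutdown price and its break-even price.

AVC = 44 - 10Q + Q^2; minimized at Q = 5, giving min AVC = ¥19. That is the shutdown price.
ATC = 1000/Q + 44 - 10Q + Q^2. Setting dATC/dQ = −1000/Q^2 − 10 + 2Q = 0 gives Q = 10 (since 2·10^3 − 10·10^2 = 1000).
min ATC = 1000/10 + 44 − 10·10 + 10^2 = ¥144. That is the break-even price.
For ¥19 ≤ P < ¥144 the firm produces at a loss; below ¥19 it shuts down.

Shutdown price = ¥19; break-even price = ¥144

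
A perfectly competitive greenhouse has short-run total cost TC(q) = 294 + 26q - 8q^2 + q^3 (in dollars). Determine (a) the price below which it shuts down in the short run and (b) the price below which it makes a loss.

AVC = 26 - 8q + q^2; minimized at q = 4, giving min AVC = $10. That is the shutdown price.
ATC = 294/q + 26 - 8q + q^2. Setting dATC/dq = −294/q^2 − 8 + 2q = 0 gives q = 7 (since 2·7^3 − 8·7^2 = 294).
min ATC = 294/7 + 26 − 8·7 + 7^2 = $61. That is the break-even price.
For $10 ≤ P < $61 the firm produces at a loss; below $10 it shuts down.

Shutdown price = $10; break-even price = $61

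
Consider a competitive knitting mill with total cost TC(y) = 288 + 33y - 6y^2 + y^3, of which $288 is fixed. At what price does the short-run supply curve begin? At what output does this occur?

The shutdown price is the minimum of AVC. VC = 33y - 6y^2 + y^3, so AVC = 33 - 6y + y^2.
At the minimum of AVC, MC = AVC. MC = 33 - 12y + 3y^2; setting MC = AVC gives 2y^2 - 6y = 0, so y = 3. min AVC = 24.
So the shutdown price is $24.

$24 per unit, at y = 3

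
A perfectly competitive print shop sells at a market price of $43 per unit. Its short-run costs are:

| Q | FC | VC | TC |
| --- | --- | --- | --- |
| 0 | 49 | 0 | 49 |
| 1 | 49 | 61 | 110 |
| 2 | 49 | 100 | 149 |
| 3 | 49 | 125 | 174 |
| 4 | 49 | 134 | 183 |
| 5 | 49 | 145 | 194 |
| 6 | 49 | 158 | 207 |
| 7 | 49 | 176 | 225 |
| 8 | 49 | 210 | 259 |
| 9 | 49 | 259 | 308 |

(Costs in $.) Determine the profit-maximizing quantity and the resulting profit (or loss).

Tabulate TR − TC: Q=0: -49; Q=1: -67; Q=2: -63; Q=3: -45; Q=4: -11; Q=5: 21; Q=6: 51; Q=7: 76; Q=8: 85; Q=9: 79.
Profit is maximized at Q = 8. AVC there is 210/8 = $26.25 ≤ P, so producing beats shutting down (which would give -$49).

Q = 8; profit = $85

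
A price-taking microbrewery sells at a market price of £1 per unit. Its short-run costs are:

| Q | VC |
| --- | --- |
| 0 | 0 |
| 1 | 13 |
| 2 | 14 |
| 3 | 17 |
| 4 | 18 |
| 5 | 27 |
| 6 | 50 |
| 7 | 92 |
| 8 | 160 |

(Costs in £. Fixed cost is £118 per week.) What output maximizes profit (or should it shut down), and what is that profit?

Q = 0 (shut down); profit = -£118

Profit at each row (π = 1Q − TC): Q=0: -118; Q=1: -130; Q=2: -130; Q=3: -132; Q=4: -132; Q=5: -140; Q=6: -162; Q=7: -203; Q=8: -270.
Profit is highest at Q = 0. Equivalently, the lowest AVC in the table is 18/4 ≈ £4.50 at Q = 4, and P = £1 falls below it — price never covers variable cost, so the firm shuts down and loses only its fixed cost.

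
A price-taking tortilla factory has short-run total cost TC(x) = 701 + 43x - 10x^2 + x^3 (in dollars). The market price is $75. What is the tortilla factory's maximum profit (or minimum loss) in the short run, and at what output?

AVC = 43 - 10x + x^2 has its minimum $18 at x = 5; price $75 clears that bar, so the firm operates.
MC = 43 - 20x + 3x^2. Setting P = MC and taking the root on the rising branch gives x* = 8.
TR = 75·8 = 600. TC = 701 + 216 = 917. Profit = 600 − 917 = -$317.
Shutting down would mean losing the fixed cost of $701, so operating at a loss of $317 is better by $384.

Profit = -$317 at x = 8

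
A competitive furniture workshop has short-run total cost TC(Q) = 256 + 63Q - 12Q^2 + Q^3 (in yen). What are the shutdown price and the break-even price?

Shutdown price = min AVC. AVC = 63 - 12Q + Q^2, with vertex at Q = 6 and minimum ¥27.
ATC = 256/Q + 63 - 12Q + Q^2. Setting dATC/dQ = −256/Q^2 − 12 + 2Q = 0 gives Q = 8 (since 2·8^3 − 12·8^2 = 256).
min ATC = 256/8 + 63 − 12·8 + 8^2 = ¥63. That is the break-even price.
For ¥27 ≤ P < ¥63 the firm produces at a loss; below ¥27 it shuts down.

Shutdown price = ¥27; break-even price = ¥63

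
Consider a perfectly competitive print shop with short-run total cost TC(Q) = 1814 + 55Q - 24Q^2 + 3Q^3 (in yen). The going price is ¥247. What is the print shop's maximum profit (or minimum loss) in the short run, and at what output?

Profit = -¥278 at Q = 8

AVC = 55 - 24Q + 3Q^2 has its minimum ¥7 at Q = 4; price ¥247 clears that bar, so the firm operates.
With MC = 55 - 48Q + 9Q^2, P = MC on the upward-sloping part at Q* = 8.
TR = 247·8 = 1976. TC = 1814 + 440 = 2254. Profit = 1976 − 2254 = -¥278.
By producing, the firm covers all variable cost plus ¥1536 of fixed cost; shutting down would lose the full ¥1814.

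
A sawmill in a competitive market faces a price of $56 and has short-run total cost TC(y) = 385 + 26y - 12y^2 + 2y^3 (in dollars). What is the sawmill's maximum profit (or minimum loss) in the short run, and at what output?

AVC = 26 - 12y + 2y^2; min AVC = $8 at y = 3. Since P = $56 ≥ min AVC, the firm produces.
MC = 26 - 24y + 6y^2. Setting P = MC and taking the root on the rising branch gives y* = 5.
TR = 56·5 = 280. TC = 385 + 80 = 465. Profit = 280 − 465 = -$185.
Shutting down would mean losing the fixed cost of $385, so operating at a loss of $185 is better by $200.

Profit = -$185 at y = 5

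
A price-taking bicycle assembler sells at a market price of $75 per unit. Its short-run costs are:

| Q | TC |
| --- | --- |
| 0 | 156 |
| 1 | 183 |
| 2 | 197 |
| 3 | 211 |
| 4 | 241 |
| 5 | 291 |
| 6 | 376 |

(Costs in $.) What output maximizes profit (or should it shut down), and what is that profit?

Q = 5; profit = $84

Compute π = P·Q − TC at each output: Q=0: -156; Q=1: -108; Q=2: -47; Q=3: 14; Q=4: 59; Q=5: 84; Q=6: 74.
Profit is maximized at Q = 5. AVC there is 135/5 = $27 ≤ P, so producing beats shutting down (which would give -$156).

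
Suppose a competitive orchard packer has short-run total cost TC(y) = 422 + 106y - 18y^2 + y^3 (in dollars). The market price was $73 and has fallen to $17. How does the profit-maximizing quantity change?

Output falls from 11 to 0 (the firm shuts down)

AVC = 106 - 18y + y^2, minimized at y = 9 where min AVC = $25. MC = 106 - 36y + 3y^2.
With P = $73 above the shutdown price, P = MC gives y = 11.
At P = $17 < min AVC = $25, price no longer covers variable cost at any output, so the firm shuts down: y = 0.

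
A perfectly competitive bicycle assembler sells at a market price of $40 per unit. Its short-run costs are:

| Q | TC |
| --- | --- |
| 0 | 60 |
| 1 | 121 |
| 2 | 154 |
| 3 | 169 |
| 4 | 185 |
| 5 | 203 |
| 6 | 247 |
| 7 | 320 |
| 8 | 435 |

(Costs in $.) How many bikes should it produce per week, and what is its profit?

Q = 5; profit = -$3

Profit at each row (π = 40Q − TC): Q=0: -60; Q=1: -81; Q=2: -74; Q=3: -49; Q=4: -25; Q=5: -3; Q=6: -7; Q=7: -40; Q=8: -115.
Profit is maximized at Q = 5. AVC there is 143/5 = $28.60 ≤ P, so producing beats shutting down (which would give -$60).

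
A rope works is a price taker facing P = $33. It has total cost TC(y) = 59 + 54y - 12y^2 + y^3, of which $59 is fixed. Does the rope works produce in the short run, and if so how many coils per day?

Strip out fixed cost: VC = 54y - 12y^2 + y^3. Then AVC = 54 - 12y + y^2 and MC = 54 - 24y + 3y^2.
The AVC parabola has its vertex at y = 12/2 = 6, where AVC = 54 - 12·6 + 6^2 = $18.
Because $33 ≥ $18, revenue can cover variable cost; the firm operates.
Solving P = MC: 21 - 24y + 3y^2 = 0 ⇒ y = 1 or 7. On the upward-sloping branch, y* = 7.
Check: AVC at y = 7 is $19 ≤ P, so revenue covers variable cost.
Profit = P·y − TC = 33·7 − 192 = $39.

Produce at y = 7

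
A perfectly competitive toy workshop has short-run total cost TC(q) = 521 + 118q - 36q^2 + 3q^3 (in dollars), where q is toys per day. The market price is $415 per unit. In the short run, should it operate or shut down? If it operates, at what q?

From TC, MC = TC'(q) = 118 - 72q + 9q^2 and AVC = VC/q = 118 - 36q + 3q^2.
AVC hits its minimum where MC = AVC, at q = 6, giving min AVC = 118 - 36·6 + 3·6^2 = $10.
Because $415 ≥ $10, revenue can cover variable cost; the firm operates.
Solving P = MC: -297 - 72q + 9q^2 = 0 ⇒ q = -3 or 11. On the upward-sloping branch, q* = 11.
Check: AVC at q = 11 is $85 ≤ P, so revenue covers variable cost.
Profit = P·q − TC = 415·11 − 1456 = $3109.

Produce at q = 11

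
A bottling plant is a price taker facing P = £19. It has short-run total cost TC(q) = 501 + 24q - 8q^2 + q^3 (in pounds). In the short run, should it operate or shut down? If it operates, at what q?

Produce at q = 5

From TC, MC = TC'(q) = 24 - 16q + 3q^2 and AVC = VC/q = 24 - 8q + q^2.
AVC hits its minimum where MC = AVC, at q = 4, giving min AVC = 24 - 8·4 + 4^2 = £8.
Because £19 ≥ £8, revenue can cover variable cost; the firm operates.
P = MC gives 5 - 16q + 3q^2 = 0, with roots 1/3 and 5. Take the larger (rising MC): q* = 5.
Check: AVC at q = 5 is £9 ≤ P, so revenue covers variable cost.
Profit = P·q − TC = 19·5 − 546 = -£451, a loss, but smaller than the £501 fixed cost the firm would lose by shutting down.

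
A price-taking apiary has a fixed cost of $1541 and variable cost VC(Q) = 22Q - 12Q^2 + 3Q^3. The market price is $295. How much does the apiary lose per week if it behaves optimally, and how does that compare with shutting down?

Profit = -$71 at Q = 7

AVC = 22 - 12Q + 3Q^2 has its minimum $10 at Q = 2; price $295 clears that bar, so the firm operates.
MC = 22 - 24Q + 9Q^2. Setting P = MC and taking the root on the rising branch gives Q* = 7.
TR = 295·7 = 2065. TC = 1541 + 595 = 2136. Profit = 2065 − 2136 = -$71.
That loss of $71 beats the $1541 the firm would lose by shutting down; producing recovers $1470 of fixed cost.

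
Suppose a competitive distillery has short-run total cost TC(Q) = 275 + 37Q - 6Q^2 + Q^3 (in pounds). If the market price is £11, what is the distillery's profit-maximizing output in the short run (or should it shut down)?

From TC, MC = TC'(Q) = 37 - 12Q + 3Q^2 and AVC = VC/Q = 37 - 6Q + Q^2.
The AVC parabola has its vertex at Q = 6/2 = 3, where AVC = 37 - 6·3 + 3^2 = £28.
Since P = £11 < min AVC = £28, price fails to cover variable cost at any output.
Shutting down limits the loss to fixed cost, £275.

Shut down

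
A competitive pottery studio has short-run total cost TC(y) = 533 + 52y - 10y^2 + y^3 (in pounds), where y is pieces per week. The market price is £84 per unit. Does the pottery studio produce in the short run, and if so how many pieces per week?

Produce at y = 8

Strip out fixed cost: VC = 52y - 10y^2 + y^3. Then AVC = 52 - 10y + y^2 and MC = 52 - 20y + 3y^2.
AVC hits its minimum where MC = AVC, at y = 5, giving min AVC = 52 - 10·5 + 5^2 = £27.
Since P = £84 ≥ min AVC = £27, price covers variable cost and the firm should produce.
P = MC gives -32 - 20y + 3y^2 = 0, with roots -4/3 and 8. Take the larger (rising MC): y* = 8.
Check: AVC at y = 8 is £36 ≤ P, so revenue covers variable cost.
Profit = P·y − TC = 84·8 − 821 = -£149, a loss, but smaller than the £533 fixed cost the firm would lose by shutting down.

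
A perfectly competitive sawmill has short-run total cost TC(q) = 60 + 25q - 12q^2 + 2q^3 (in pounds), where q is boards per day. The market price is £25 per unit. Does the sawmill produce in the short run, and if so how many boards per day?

From TC, MC = TC'(q) = 25 - 24q + 6q^2 and AVC = VC/q = 25 - 12q + 2q^2.
AVC is minimized where dAVC/dq = -12 + 4q = 0, at q = 3; min AVC = 25 - 12·3 + 2·3^2 = £7.
Since P = £25 ≥ min AVC = £7, price covers variable cost and the firm should produce.
Set P = MC: 25 = 25 - 24q + 6q^2 → -24q + 6q^2 = 0. The roots are q = 0 and q = 4; the profit-maximizing output is on the rising part of MC, so q* = 4.
Check: AVC at q = 4 is £9 ≤ P, so revenue covers variable cost.
Profit = P·q − TC = 25·4 − 96 = £4.

Produce at q = 4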